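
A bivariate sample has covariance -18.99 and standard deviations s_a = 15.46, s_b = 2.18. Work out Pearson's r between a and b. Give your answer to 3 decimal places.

-0.563

r = Cov(a,b) / (s_a · s_b) = -18.99 / (15.46 × 2.18)
  = -18.99 / 33.7028 ≈ -0.563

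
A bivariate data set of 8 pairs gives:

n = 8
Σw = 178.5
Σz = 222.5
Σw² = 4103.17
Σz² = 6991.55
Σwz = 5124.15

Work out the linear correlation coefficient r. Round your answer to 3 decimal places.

0.513

r = (nΣwz − ΣwΣz) / √[(nΣw² − (Σw)²)(nΣz² − (Σz)²)]
Numerator: 8×5124.15 − 178.5×222.5 = 1276.95
Denominator: √[(32825.36 − 31862.25)(55932.4 − 49506.25)] = √[963.11 × 6426.15] = 2487.7880
r = 1276.95 / 2487.7880 ≈ 0.513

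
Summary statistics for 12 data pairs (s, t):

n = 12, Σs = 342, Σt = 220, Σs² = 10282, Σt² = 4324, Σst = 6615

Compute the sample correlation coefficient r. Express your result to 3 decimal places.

0.875

r = (nΣst − ΣsΣt) / √[(nΣs² − (Σs)²)(nΣt² − (Σt)²)]
Numerator: 12×6615 − 342×220 = 4140
Denominator: √[(123384 − 116964)(51888 − 48400)] = √[6420 × 3488] = 4732.1200
r = 4140 / 4732.1200 ≈ 0.875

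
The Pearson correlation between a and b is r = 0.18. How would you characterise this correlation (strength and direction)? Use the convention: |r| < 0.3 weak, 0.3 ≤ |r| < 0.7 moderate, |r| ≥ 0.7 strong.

weak positive

r = 0.18 > 0 so the relationship is positive.
|r| = 0.18, which falls in the weak range.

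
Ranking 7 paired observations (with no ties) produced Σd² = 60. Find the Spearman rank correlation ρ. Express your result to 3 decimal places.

-0.071

ρ = 1 − 6Σd² / [n(n²−1)] = 1 − 6×60 / (7×48)
  = 1 − 360/336 = 1 − 1.0714 ≈ -0.071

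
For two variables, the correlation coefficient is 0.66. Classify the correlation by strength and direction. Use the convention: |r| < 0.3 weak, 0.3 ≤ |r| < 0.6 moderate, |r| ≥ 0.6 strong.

strong positive

r = 0.66 > 0 so the relationship is positive.
|r| = 0.66, which falls in the strong range.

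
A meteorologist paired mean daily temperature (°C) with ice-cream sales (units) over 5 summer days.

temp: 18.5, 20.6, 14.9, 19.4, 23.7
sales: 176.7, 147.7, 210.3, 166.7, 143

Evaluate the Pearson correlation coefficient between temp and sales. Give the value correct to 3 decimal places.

n = 5, Σx = 97.1, Σy = 844.4, Σx² = 1926.67, Σy² = 145502.16, Σxy = 16068.12
nΣxy − ΣxΣy = 80340.6 − 81991.24 = -1650.64
nΣx² − (Σx)² = 9633.35 − 9428.41 = 204.94; nΣy² − (Σy)² = 727510.8 − 713011.36 = 14499.44
r = -1650.64 / √(204.94 × 14499.44) = -1650.64 / 1723.8084 ≈ -0.958

-0.958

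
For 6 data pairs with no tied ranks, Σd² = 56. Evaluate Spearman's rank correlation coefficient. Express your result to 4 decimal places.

-0.6000

ρ = 1 − 6Σd² / [n(n²−1)] = 1 − 6×56 / (6×35)
  = 1 − 336/210 = 1 − 1.60000 ≈ -0.6000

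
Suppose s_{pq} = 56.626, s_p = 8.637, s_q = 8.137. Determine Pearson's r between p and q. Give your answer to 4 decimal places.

r = Cov(p,q) / (s_p · s_q) = 56.626 / (8.637 × 8.137)
  = 56.626 / 70.2793 ≈ 0.8057

0.8057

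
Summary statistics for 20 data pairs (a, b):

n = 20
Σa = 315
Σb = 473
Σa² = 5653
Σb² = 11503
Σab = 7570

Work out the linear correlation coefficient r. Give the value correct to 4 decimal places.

0.2570

r = (nΣab − ΣaΣb) / √[(nΣa² − (Σa)²)(nΣb² − (Σb)²)]
Numerator: 20×7570 − 315×473 = 2405
Denominator: √[(113060 − 99225)(230060 − 223729)] = √[13835 × 6331] = 9358.9201
r = 2405 / 9358.9201 ≈ 0.2570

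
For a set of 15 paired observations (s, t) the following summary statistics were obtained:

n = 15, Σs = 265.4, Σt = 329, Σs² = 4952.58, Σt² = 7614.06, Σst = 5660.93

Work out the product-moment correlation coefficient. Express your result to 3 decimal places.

r = (nΣst − ΣsΣt) / √[(nΣs² − (Σs)²)(nΣt² − (Σt)²)]
Numerator: 15×5660.93 − 265.4×329 = -2402.65
Denominator: √[(74288.7 − 70437.16)(114210.9 − 108241)] = √[3851.54 × 5969.9] = 4795.1339
r = -2402.65 / 4795.1339 ≈ -0.501

-0.501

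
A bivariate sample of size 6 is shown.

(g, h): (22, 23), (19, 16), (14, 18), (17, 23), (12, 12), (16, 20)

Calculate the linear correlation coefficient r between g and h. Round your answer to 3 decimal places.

0.662

n = 6, Σg = 100, Σh = 112, Σg² = 1730, Σh² = 2182, Σgh = 1917
nΣgh − ΣgΣh = 11502 − 11200 = 302
nΣg² − (Σg)² = 10380 − 10000 = 380; nΣh² − (Σh)² = 13092 − 12544 = 548
r = 302 / √(380 × 548) = 302 / 456.3332 ≈ 0.662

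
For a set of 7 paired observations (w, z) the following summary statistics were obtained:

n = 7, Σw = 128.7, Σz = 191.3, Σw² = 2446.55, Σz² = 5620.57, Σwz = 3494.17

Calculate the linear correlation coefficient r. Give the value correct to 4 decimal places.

r = (nΣwz − ΣwΣz) / √[(nΣw² − (Σw)²)(nΣz² − (Σz)²)]
Numerator: 7×3494.17 − 128.7×191.3 = -161.12
Denominator: √[(17125.85 − 16563.69)(39343.99 − 36595.69)] = √[562.16 × 2748.3] = 1242.9740
r = -161.12 / 1242.9740 ≈ -0.1296

-0.1296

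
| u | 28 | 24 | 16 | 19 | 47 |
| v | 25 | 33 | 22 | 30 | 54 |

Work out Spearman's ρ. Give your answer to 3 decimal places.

Rank u: 4, 3, 1, 2, 5
Rank v: 2, 4, 1, 3, 5
d = rank(u) − rank(v): 2, -1, 0, -1, 0; Σd² = 6
ρ = 1 − 6Σd² / [n(n²−1)] = 1 − 6×6 / (5×24) = 1 − 36/120 ≈ 0.700

0.700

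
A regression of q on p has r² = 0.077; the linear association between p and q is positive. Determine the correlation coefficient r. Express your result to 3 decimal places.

|r| = √0.077 = 0.277
The association is positive, so r = 0.277.

0.277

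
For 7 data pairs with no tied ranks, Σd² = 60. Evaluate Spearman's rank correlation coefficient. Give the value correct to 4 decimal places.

-0.0714

ρ = 1 − 6Σd² / [n(n²−1)] = 1 − 6×60 / (7×48)
  = 1 − 360/336 = 1 − 1.07143 ≈ -0.0714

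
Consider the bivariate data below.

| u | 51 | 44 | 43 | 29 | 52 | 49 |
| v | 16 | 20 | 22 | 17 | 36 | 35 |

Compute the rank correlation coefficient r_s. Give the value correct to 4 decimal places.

0.3714

Rank u: 5, 3, 2, 1, 6, 4
Rank v: 1, 3, 4, 2, 6, 5
d = rank(u) − rank(v): 4, 0, -2, -1, 0, -1; Σd² = 22
ρ = 1 − 6Σd² / [n(n²−1)] = 1 − 6×22 / (6×35) = 1 − 132/210 ≈ 0.3714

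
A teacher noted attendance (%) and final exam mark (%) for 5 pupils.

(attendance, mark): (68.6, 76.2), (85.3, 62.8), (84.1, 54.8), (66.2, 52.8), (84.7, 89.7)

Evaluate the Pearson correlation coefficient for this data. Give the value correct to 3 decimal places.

n = 5, Σx = 388.9, Σy = 336.3, Σx² = 30611.39, Σy² = 23587.25, Σxy = 26285.79
nΣxy − ΣxΣy = 131428.95 − 130787.07 = 641.88
nΣx² − (Σx)² = 153056.95 − 151243.21 = 1813.74; nΣy² − (Σy)² = 117936.25 − 113097.69 = 4838.56
r = 641.88 / √(1813.74 × 4838.56) = 641.88 / 2962.4128 ≈ 0.217

0.217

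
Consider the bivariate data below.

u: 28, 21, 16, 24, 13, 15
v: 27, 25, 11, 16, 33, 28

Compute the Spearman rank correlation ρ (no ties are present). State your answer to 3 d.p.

-0.486

Rank u: 6, 4, 3, 5, 1, 2
Rank v: 4, 3, 1, 2, 6, 5
d = rank(u) − rank(v): 2, 1, 2, 3, -5, -3; Σd² = 52
ρ = 1 − 6Σd² / [n(n²−1)] = 1 − 6×52 / (6×35) = 1 − 312/210 ≈ -0.486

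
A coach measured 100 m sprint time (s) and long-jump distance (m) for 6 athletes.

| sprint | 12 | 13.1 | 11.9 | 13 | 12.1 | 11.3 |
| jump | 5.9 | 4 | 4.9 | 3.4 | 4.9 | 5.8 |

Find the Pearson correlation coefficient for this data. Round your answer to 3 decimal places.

n = 6, Σx = 73.4, Σy = 28.9, Σx² = 900.32, Σy² = 144.03, Σxy = 350.54
nΣxy − ΣxΣy = 2103.24 − 2121.26 = -18.02
nΣx² − (Σx)² = 5401.92 − 5387.56 = 14.36; nΣy² − (Σy)² = 864.18 − 835.21 = 28.97
r = -18.02 / √(14.36 × 28.97) = -18.02 / 20.3963 ≈ -0.883

-0.883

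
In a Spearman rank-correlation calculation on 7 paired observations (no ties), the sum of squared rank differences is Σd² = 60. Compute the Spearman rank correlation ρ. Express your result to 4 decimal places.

ρ = 1 − 6Σd² / [n(n²−1)] = 1 − 6×60 / (7×48)
  = 1 − 360/336 = 1 − 1.07143 ≈ -0.0714

-0.0714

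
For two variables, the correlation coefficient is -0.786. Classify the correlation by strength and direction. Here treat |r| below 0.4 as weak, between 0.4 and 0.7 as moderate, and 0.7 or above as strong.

strong negative

r = -0.786 < 0 so the relationship is negative.
|r| = 0.786, which falls in the strong range.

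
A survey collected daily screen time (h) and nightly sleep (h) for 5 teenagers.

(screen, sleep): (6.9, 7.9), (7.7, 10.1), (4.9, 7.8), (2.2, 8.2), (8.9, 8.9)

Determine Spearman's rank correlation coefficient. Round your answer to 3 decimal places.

0.600

Rank screen: 3, 4, 2, 1, 5
Rank sleep: 2, 5, 1, 3, 4
d = rank(screen) − rank(sleep): 1, -1, 1, -2, 1; Σd² = 8
ρ = 1 − 6Σd² / [n(n²−1)] = 1 − 6×8 / (5×24) = 1 − 48/120 ≈ 0.600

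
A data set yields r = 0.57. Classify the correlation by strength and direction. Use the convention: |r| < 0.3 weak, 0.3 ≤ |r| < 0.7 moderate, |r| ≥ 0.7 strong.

r = 0.57 > 0 so the relationship is positive.
|r| = 0.57, which falls in the moderate range.

moderate positive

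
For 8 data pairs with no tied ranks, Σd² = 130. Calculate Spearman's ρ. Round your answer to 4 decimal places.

ρ = 1 − 6Σd² / [n(n²−1)] = 1 − 6×130 / (8×63)
  = 1 − 780/504 = 1 − 1.54762 ≈ -0.5476

-0.5476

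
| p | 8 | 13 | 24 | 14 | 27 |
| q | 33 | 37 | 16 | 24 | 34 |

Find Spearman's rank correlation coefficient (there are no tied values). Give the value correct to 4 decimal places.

Rank p: 1, 2, 4, 3, 5
Rank q: 3, 5, 1, 2, 4
d = rank(p) − rank(q): -2, -3, 3, 1, 1; Σd² = 24
ρ = 1 − 6Σd² / [n(n²−1)] = 1 − 6×24 / (5×24) = 1 − 144/120 ≈ -0.2000

-0.2000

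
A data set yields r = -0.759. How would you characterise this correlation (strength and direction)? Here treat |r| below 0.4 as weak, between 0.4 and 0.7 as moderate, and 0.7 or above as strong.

r = -0.759 < 0 so the relationship is negative.
|r| = 0.759, which falls in the strong range.

strong negative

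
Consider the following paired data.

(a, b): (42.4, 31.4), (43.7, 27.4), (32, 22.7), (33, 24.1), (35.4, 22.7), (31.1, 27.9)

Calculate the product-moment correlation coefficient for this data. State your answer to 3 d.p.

n = 6, Σa = 217.6, Σb = 156.2, Σa² = 8040.82, Σb² = 4126.52, Σab = 5721.71
nΣab − ΣaΣb = 34330.26 − 33989.12 = 341.14
nΣa² − (Σa)² = 48244.92 − 47349.76 = 895.16; nΣb² − (Σb)² = 24759.12 − 24398.44 = 360.68
r = 341.14 / √(895.16 × 360.68) = 341.14 / 568.2133 ≈ 0.600

0.600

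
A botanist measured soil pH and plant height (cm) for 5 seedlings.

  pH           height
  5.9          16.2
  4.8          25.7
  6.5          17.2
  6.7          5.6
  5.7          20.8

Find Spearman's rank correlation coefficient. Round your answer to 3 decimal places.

-0.900

Rank pH: 3, 1, 4, 5, 2
Rank height: 2, 5, 3, 1, 4
d = rank(pH) − rank(height): 1, -4, 1, 4, -2; Σd² = 38
ρ = 1 − 6Σd² / [n(n²−1)] = 1 − 6×38 / (5×24) = 1 − 228/120 ≈ -0.900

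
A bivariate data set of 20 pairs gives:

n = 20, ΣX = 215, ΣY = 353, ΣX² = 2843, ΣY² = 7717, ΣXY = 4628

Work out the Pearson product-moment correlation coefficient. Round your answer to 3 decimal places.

r = (nΣXY − ΣXΣY) / √[(nΣX² − (ΣX)²)(nΣY² − (ΣY)²)]
Numerator: 20×4628 − 215×353 = 16665
Denominator: √[(56860 − 46225)(154340 − 124609)] = √[10635 × 29731] = 17781.7093
r = 16665 / 17781.7093 ≈ 0.937

0.937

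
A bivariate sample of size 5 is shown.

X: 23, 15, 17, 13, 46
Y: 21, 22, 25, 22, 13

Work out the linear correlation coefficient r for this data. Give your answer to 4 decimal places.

n = 5, ΣX = 114, ΣY = 103, ΣX² = 3328, ΣY² = 2203, ΣXY = 2122
nΣXY − ΣXΣY = 10610 − 11742 = -1132
nΣX² − (ΣX)² = 16640 − 12996 = 3644; nΣY² − (ΣY)² = 11015 − 10609 = 406
r = -1132 / √(3644 × 406) = -1132 / 1216.3322 ≈ -0.9307

-0.9307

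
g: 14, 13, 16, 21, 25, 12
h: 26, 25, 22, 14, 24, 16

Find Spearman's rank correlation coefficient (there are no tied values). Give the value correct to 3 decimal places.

Rank g: 3, 2, 4, 5, 6, 1
Rank h: 6, 5, 3, 1, 4, 2
d = rank(g) − rank(h): -3, -3, 1, 4, 2, -1; Σd² = 40
ρ = 1 − 6Σd² / [n(n²−1)] = 1 − 6×40 / (6×35) = 1 − 240/210 ≈ -0.143

-0.143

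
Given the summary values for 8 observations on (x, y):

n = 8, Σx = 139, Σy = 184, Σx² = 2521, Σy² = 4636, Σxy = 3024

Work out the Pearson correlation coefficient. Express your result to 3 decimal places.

r = (nΣxy − ΣxΣy) / √[(nΣx² − (Σx)²)(nΣy² − (Σy)²)]
Numerator: 8×3024 − 139×184 = -1384
Denominator: √[(20168 − 19321)(37088 − 33856)] = √[847 × 3232] = 1654.5404
r = -1384 / 1654.5404 ≈ -0.836

-0.836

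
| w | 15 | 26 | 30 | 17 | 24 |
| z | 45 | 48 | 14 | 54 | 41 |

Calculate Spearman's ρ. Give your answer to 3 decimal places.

Rank w: 1, 4, 5, 2, 3
Rank z: 3, 4, 1, 5, 2
d = rank(w) − rank(z): -2, 0, 4, -3, 1; Σd² = 30
ρ = 1 − 6Σd² / [n(n²−1)] = 1 − 6×30 / (5×24) = 1 − 180/120 ≈ -0.500

-0.500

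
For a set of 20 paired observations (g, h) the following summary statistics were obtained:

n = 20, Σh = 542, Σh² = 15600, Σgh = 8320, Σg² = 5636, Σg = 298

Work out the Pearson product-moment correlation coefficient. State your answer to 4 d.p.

r = (nΣgh − ΣgΣh) / √[(nΣg² − (Σg)²)(nΣh² − (Σh)²)]
Numerator: 20×8320 − 298×542 = 4884
Denominator: √[(112720 − 88804)(312000 − 293764)] = √[23916 × 18236] = 20883.7778
r = 4884 / 20883.7778 ≈ 0.2339

0.2339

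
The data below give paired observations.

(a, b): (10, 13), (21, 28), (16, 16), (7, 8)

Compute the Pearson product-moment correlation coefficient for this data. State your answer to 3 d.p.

0.958

n = 4, Σa = 54, Σb = 65, Σa² = 846, Σb² = 1273, Σab = 1030
nΣab − ΣaΣb = 4120 − 3510 = 610
nΣa² − (Σa)² = 3384 − 2916 = 468; nΣb² − (Σb)² = 5092 − 4225 = 867
r = 610 / √(468 × 867) = 610 / 636.9898 ≈ 0.958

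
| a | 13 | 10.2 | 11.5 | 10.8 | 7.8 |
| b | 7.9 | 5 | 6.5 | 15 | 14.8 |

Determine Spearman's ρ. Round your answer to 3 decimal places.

Rank a: 5, 2, 4, 3, 1
Rank b: 3, 1, 2, 5, 4
d = rank(a) − rank(b): 2, 1, 2, -2, -3; Σd² = 22
ρ = 1 − 6Σd² / [n(n²−1)] = 1 − 6×22 / (5×24) = 1 − 132/120 ≈ -0.100

-0.100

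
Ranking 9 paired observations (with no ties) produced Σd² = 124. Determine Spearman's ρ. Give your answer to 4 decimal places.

ρ = 1 − 6Σd² / [n(n²−1)] = 1 − 6×124 / (9×80)
  = 1 − 744/720 = 1 − 1.03333 ≈ -0.0333

-0.0333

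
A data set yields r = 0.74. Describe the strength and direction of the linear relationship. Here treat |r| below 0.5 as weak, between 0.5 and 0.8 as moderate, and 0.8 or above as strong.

r = 0.74 > 0 so the relationship is positive.
|r| = 0.74, which falls in the moderate range.

moderate positive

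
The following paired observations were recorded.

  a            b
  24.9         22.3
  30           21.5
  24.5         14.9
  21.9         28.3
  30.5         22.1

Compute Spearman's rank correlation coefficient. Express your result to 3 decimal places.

Rank a: 3, 4, 2, 1, 5
Rank b: 4, 2, 1, 5, 3
d = rank(a) − rank(b): -1, 2, 1, -4, 2; Σd² = 26
ρ = 1 − 6Σd² / [n(n²−1)] = 1 − 6×26 / (5×24) = 1 − 156/120 ≈ -0.300

-0.300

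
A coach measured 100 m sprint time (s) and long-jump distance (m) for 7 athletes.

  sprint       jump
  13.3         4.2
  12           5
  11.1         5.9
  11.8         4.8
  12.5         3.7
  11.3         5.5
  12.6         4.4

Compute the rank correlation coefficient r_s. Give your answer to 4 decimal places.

-0.8571

Rank sprint: 7, 4, 1, 3, 5, 2, 6
Rank jump: 2, 5, 7, 4, 1, 6, 3
d = rank(sprint) − rank(jump): 5, -1, -6, -1, 4, -4, 3; Σd² = 104
ρ = 1 − 6Σd² / [n(n²−1)] = 1 − 6×104 / (7×48) = 1 − 624/336 ≈ -0.8571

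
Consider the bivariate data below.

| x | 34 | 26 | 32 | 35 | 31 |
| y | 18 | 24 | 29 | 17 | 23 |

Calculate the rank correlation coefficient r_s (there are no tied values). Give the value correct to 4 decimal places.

Rank x: 4, 1, 3, 5, 2
Rank y: 2, 4, 5, 1, 3
d = rank(x) − rank(y): 2, -3, -2, 4, -1; Σd² = 34
ρ = 1 − 6Σd² / [n(n²−1)] = 1 − 6×34 / (5×24) = 1 − 204/120 ≈ -0.7000

-0.7000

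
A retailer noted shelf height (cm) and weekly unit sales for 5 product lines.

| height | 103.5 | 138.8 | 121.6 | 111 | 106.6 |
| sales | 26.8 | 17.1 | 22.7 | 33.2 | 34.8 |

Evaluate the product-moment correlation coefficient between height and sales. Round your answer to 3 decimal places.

n = 5, Σx = 581.5, Σy = 134.6, Σx² = 68448.81, Σy² = 3839.22, Σxy = 15302.48
nΣxy − ΣxΣy = 76512.4 − 78269.9 = -1757.5
nΣx² − (Σx)² = 342244.05 − 338142.25 = 4101.8; nΣy² − (Σy)² = 19196.1 − 18117.16 = 1078.94
r = -1757.5 / √(4101.8 × 1078.94) = -1757.5 / 2103.7101 ≈ -0.835

-0.835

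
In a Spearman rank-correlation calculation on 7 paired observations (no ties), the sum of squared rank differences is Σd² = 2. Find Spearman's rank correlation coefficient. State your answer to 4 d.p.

ρ = 1 − 6Σd² / [n(n²−1)] = 1 − 6×2 / (7×48)
  = 1 − 12/336 = 1 − 0.03571 ≈ 0.9643

0.9643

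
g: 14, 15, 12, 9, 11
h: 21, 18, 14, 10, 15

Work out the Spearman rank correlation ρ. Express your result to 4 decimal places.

0.8000

Rank g: 4, 5, 3, 1, 2
Rank h: 5, 4, 2, 1, 3
d = rank(g) − rank(h): -1, 1, 1, 0, -1; Σd² = 4
ρ = 1 − 6Σd² / [n(n²−1)] = 1 − 6×4 / (5×24) = 1 − 24/120 ≈ 0.8000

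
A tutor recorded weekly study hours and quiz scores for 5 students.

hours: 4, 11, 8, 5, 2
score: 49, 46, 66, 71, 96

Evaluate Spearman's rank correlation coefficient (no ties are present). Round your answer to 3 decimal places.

-0.700

Rank hours: 2, 5, 4, 3, 1
Rank score: 2, 1, 3, 4, 5
d = rank(hours) − rank(score): 0, 4, 1, -1, -4; Σd² = 34
ρ = 1 − 6Σd² / [n(n²−1)] = 1 − 6×34 / (5×24) = 1 − 204/120 ≈ -0.700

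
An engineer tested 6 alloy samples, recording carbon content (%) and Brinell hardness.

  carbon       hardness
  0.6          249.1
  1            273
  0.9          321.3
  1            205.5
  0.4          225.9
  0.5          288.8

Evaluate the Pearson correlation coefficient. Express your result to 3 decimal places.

n = 6, Σx = 4.4, Σy = 1563.6, Σx² = 3.58, Σy² = 416480, Σxy = 1151.89
nΣxy − ΣxΣy = 6911.34 − 6879.84 = 31.5
nΣx² − (Σx)² = 21.48 − 19.36 = 2.12; nΣy² − (Σy)² = 2498880 − 2444844.96 = 54035.04
r = 31.5 / √(2.12 × 54035.04) = 31.5 / 338.4587 ≈ 0.093

0.093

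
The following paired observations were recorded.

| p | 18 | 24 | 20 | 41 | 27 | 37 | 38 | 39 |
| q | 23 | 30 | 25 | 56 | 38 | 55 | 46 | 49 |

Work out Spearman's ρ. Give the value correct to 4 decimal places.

0.9286

Rank p: 1, 3, 2, 8, 4, 5, 6, 7
Rank q: 1, 3, 2, 8, 4, 7, 5, 6
d = rank(p) − rank(q): 0, 0, 0, 0, 0, -2, 1, 1; Σd² = 6
ρ = 1 − 6Σd² / [n(n²−1)] = 1 − 6×6 / (8×63) = 1 − 36/504 ≈ 0.9286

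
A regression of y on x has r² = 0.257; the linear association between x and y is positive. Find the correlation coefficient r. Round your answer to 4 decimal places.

0.5070

|r| = √0.257 = 0.5070
The association is positive, so r = 0.5070.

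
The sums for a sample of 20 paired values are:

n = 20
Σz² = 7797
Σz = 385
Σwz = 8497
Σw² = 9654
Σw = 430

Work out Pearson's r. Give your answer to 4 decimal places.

0.5526

r = (nΣwz − ΣwΣz) / √[(nΣw² − (Σw)²)(nΣz² − (Σz)²)]
Numerator: 20×8497 − 430×385 = 4390
Denominator: √[(193080 − 184900)(155940 − 148225)] = √[8180 × 7715] = 7944.0984
r = 4390 / 7944.0984 ≈ 0.5526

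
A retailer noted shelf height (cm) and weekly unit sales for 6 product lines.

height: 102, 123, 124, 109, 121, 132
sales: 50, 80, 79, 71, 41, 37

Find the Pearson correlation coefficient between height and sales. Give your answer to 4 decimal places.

-0.0971

n = 6, Σx = 711, Σy = 358, Σx² = 84855, Σy² = 23232, Σxy = 42320
nΣxy − ΣxΣy = 253920 − 254538 = -618
nΣx² − (Σx)² = 509130 − 505521 = 3609; nΣy² − (Σy)² = 139392 − 128164 = 11228
r = -618 / √(3609 × 11228) = -618 / 6365.6777 ≈ -0.0971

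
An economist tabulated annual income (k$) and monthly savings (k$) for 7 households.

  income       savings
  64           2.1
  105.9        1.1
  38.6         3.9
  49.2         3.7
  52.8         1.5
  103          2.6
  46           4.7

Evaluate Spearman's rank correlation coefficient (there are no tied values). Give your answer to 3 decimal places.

Rank income: 5, 7, 1, 3, 4, 6, 2
Rank savings: 3, 1, 6, 5, 2, 4, 7
d = rank(income) − rank(savings): 2, 6, -5, -2, 2, 2, -5; Σd² = 102
ρ = 1 − 6Σd² / [n(n²−1)] = 1 − 6×102 / (7×48) = 1 − 612/336 ≈ -0.821

-0.821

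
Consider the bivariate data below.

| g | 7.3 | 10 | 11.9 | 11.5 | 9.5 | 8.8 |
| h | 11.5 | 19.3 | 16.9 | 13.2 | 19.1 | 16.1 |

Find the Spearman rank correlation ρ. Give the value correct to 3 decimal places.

0.371

Rank g: 1, 4, 6, 5, 3, 2
Rank h: 1, 6, 4, 2, 5, 3
d = rank(g) − rank(h): 0, -2, 2, 3, -2, -1; Σd² = 22
ρ = 1 − 6Σd² / [n(n²−1)] = 1 − 6×22 / (6×35) = 1 − 132/210 ≈ 0.371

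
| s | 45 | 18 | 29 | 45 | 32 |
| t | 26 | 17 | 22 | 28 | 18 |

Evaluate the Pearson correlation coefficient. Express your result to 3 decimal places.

n = 5, Σs = 169, Σt = 111, Σs² = 6239, Σt² = 2557, Σst = 3950
nΣst − ΣsΣt = 19750 − 18759 = 991
nΣs² − (Σs)² = 31195 − 28561 = 2634; nΣt² − (Σt)² = 12785 − 12321 = 464
r = 991 / √(2634 × 464) = 991 / 1105.5207 ≈ 0.896

0.896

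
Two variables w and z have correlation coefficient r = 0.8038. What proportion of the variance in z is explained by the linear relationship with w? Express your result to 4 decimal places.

0.6461

r² = (0.8038)² = 0.6461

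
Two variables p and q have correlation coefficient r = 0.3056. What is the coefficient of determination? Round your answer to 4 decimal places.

0.0934

r² = (0.3056)² = 0.0934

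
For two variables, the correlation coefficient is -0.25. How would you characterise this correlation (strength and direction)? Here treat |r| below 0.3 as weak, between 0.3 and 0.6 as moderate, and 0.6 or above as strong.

weak negative

r = -0.25 < 0 so the relationship is negative.
|r| = 0.25, which falls in the weak range.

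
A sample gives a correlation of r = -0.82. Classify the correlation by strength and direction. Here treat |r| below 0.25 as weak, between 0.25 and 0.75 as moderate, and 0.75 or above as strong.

r = -0.82 < 0 so the relationship is negative.
|r| = 0.82, which falls in the strong range.

strong negative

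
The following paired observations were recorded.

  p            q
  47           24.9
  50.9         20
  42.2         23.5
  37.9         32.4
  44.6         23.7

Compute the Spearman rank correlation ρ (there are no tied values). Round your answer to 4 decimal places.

Rank p: 4, 5, 2, 1, 3
Rank q: 4, 1, 2, 5, 3
d = rank(p) − rank(q): 0, 4, 0, -4, 0; Σd² = 32
ρ = 1 − 6Σd² / [n(n²−1)] = 1 − 6×32 / (5×24) = 1 − 192/120 ≈ -0.6000

-0.6000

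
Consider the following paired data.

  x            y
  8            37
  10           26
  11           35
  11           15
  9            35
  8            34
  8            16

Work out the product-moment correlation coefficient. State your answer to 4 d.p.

-0.2255

n = 7, Σx = 65, Σy = 198, Σx² = 615, Σy² = 6132, Σxy = 1821
nΣxy − ΣxΣy = 12747 − 12870 = -123
nΣx² − (Σx)² = 4305 − 4225 = 80; nΣy² − (Σy)² = 42924 − 39204 = 3720
r = -123 / √(80 × 3720) = -123 / 545.5273 ≈ -0.2255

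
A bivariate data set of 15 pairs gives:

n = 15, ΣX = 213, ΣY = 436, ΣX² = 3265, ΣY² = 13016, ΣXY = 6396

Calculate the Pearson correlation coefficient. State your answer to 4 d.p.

0.7133

r = (nΣXY − ΣXΣY) / √[(nΣX² − (ΣX)²)(nΣY² − (ΣY)²)]
Numerator: 15×6396 − 213×436 = 3072
Denominator: √[(48975 − 45369)(195240 − 190096)] = √[3606 × 5144] = 4306.8856
r = 3072 / 4306.8856 ≈ 0.7133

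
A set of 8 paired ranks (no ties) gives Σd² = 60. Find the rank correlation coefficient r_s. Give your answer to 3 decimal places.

ρ = 1 − 6Σd² / [n(n²−1)] = 1 − 6×60 / (8×63)
  = 1 − 360/504 = 1 − 0.7143 ≈ 0.286

0.286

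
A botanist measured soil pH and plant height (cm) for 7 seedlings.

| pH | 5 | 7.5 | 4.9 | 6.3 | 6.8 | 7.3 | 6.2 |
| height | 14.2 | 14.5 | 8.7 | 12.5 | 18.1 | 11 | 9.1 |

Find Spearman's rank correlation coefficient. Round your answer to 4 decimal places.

0.5714

Rank pH: 2, 7, 1, 4, 5, 6, 3
Rank height: 5, 6, 1, 4, 7, 3, 2
d = rank(pH) − rank(height): -3, 1, 0, 0, -2, 3, 1; Σd² = 24
ρ = 1 − 6Σd² / [n(n²−1)] = 1 − 6×24 / (7×48) = 1 − 144/336 ≈ 0.5714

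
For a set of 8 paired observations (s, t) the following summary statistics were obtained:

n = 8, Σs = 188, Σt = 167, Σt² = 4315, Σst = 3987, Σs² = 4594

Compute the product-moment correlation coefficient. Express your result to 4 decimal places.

0.1636

r = (nΣst − ΣsΣt) / √[(nΣs² − (Σs)²)(nΣt² − (Σt)²)]
Numerator: 8×3987 − 188×167 = 500
Denominator: √[(36752 − 35344)(34520 − 27889)] = √[1408 × 6631] = 3055.5602
r = 500 / 3055.5602 ≈ 0.1636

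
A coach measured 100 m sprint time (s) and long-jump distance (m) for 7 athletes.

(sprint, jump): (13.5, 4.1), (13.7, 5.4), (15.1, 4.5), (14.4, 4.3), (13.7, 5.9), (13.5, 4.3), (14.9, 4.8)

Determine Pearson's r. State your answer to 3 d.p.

n = 7, Σx = 98.8, Σy = 33.3, Σx² = 1397.26, Σy² = 161.05, Σxy = 469.6
nΣxy − ΣxΣy = 3287.2 − 3290.04 = -2.84
nΣx² − (Σx)² = 9780.82 − 9761.44 = 19.38; nΣy² − (Σy)² = 1127.35 − 1108.89 = 18.46
r = -2.84 / √(19.38 × 18.46) = -2.84 / 18.9144 ≈ -0.150

-0.150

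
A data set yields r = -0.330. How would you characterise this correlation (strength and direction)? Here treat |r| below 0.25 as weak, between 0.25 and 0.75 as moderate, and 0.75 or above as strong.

r = -0.330 < 0 so the relationship is negative.
|r| = 0.330, which falls in the moderate range.

moderate negative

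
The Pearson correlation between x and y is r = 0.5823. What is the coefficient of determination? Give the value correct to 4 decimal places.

r² = (0.5823)² = 0.3391

0.3391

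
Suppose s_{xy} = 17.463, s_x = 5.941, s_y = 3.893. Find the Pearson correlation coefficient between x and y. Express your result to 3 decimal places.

r = Cov(x,y) / (s_x · s_y) = 17.463 / (5.941 × 3.893)
  = 17.463 / 23.1283 ≈ 0.755

0.755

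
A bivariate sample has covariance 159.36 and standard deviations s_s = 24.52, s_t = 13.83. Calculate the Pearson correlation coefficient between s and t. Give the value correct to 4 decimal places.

0.4699

r = Cov(s,t) / (s_s · s_t) = 159.36 / (24.52 × 13.83)
  = 159.36 / 339.1116 ≈ 0.4699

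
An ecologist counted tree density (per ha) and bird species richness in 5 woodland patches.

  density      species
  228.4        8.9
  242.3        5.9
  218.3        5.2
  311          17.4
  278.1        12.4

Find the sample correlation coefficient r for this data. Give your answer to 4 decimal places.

n = 5, Σx = 1278.1, Σy = 49.8, Σx² = 332591.35, Σy² = 597.58, Σxy = 13457.33
nΣxy − ΣxΣy = 67286.65 − 63649.38 = 3637.27
nΣx² − (Σx)² = 1662956.75 − 1633539.61 = 29417.14; nΣy² − (Σy)² = 2987.9 − 2480.04 = 507.86
r = 3637.27 / √(29417.14 × 507.86) = 3637.27 / 3865.2023 ≈ 0.9410

0.9410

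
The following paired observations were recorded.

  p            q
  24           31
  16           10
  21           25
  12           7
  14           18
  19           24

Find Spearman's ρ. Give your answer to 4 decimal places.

0.9429

Rank p: 6, 3, 5, 1, 2, 4
Rank q: 6, 2, 5, 1, 3, 4
d = rank(p) − rank(q): 0, 1, 0, 0, -1, 0; Σd² = 2
ρ = 1 − 6Σd² / [n(n²−1)] = 1 − 6×2 / (6×35) = 1 − 12/210 ≈ 0.9429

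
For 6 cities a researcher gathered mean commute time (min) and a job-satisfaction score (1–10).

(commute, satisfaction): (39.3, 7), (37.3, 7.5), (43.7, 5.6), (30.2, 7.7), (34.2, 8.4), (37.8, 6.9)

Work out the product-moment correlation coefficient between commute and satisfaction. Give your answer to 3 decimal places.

-0.835

n = 6, Σx = 222.5, Σy = 43.1, Σx² = 8355.99, Σy² = 314.07, Σxy = 1580.21
nΣxy − ΣxΣy = 9481.26 − 9589.75 = -108.49
nΣx² − (Σx)² = 50135.94 − 49506.25 = 629.69; nΣy² − (Σy)² = 1884.42 − 1857.61 = 26.81
r = -108.49 / √(629.69 × 26.81) = -108.49 / 129.9307 ≈ -0.835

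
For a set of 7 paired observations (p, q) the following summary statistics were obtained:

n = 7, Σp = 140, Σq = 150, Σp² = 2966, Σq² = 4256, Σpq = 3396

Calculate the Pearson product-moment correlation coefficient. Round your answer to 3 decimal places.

0.952

r = (nΣpq − ΣpΣq) / √[(nΣp² − (Σp)²)(nΣq² − (Σq)²)]
Numerator: 7×3396 − 140×150 = 2772
Denominator: √[(20762 − 19600)(29792 − 22500)] = √[1162 × 7292] = 2910.8940
r = 2772 / 2910.8940 ≈ 0.952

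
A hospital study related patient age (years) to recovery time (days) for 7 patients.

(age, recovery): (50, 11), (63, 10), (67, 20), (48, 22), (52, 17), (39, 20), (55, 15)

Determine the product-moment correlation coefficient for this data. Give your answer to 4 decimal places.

-0.3025

n = 7, Σx = 374, Σy = 115, Σx² = 20512, Σy² = 2019, Σxy = 6065
nΣxy − ΣxΣy = 42455 − 43010 = -555
nΣx² − (Σx)² = 143584 − 139876 = 3708; nΣy² − (Σy)² = 14133 − 13225 = 908
r = -555 / √(3708 × 908) = -555 / 1834.9016 ≈ -0.3025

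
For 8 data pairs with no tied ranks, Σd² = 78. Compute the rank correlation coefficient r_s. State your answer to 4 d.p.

0.0714

ρ = 1 − 6Σd² / [n(n²−1)] = 1 − 6×78 / (8×63)
  = 1 − 468/504 = 1 − 0.92857 ≈ 0.0714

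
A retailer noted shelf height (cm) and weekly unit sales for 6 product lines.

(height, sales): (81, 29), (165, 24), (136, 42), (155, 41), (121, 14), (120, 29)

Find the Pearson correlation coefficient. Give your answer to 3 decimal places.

n = 6, Σx = 778, Σy = 179, Σx² = 105348, Σy² = 5899, Σxy = 23550
nΣxy − ΣxΣy = 141300 − 139262 = 2038
nΣx² − (Σx)² = 632088 − 605284 = 26804; nΣy² − (Σy)² = 35394 − 32041 = 3353
r = 2038 / √(26804 × 3353) = 2038 / 9480.1800 ≈ 0.215

0.215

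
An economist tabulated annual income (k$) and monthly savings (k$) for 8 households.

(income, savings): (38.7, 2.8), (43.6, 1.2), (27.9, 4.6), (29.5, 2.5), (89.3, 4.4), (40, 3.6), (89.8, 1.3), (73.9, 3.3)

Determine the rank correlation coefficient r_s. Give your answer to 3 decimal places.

Rank income: 3, 5, 1, 2, 7, 4, 8, 6
Rank savings: 4, 1, 8, 3, 7, 6, 2, 5
d = rank(income) − rank(savings): -1, 4, -7, -1, 0, -2, 6, 1; Σd² = 108
ρ = 1 − 6Σd² / [n(n²−1)] = 1 − 6×108 / (8×63) = 1 − 648/504 ≈ -0.286

-0.286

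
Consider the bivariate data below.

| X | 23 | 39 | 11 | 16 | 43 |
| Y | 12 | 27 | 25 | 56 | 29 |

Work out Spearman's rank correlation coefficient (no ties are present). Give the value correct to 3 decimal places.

Rank X: 3, 4, 1, 2, 5
Rank Y: 1, 3, 2, 5, 4
d = rank(X) − rank(Y): 2, 1, -1, -3, 1; Σd² = 16
ρ = 1 − 6Σd² / [n(n²−1)] = 1 − 6×16 / (5×24) = 1 − 96/120 ≈ 0.200

0.200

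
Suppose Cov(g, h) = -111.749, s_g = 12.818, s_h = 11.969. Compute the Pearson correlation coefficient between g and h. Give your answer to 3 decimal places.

r = Cov(g,h) / (s_g · s_h) = -111.749 / (12.818 × 11.969)
  = -111.749 / 153.4186 ≈ -0.728

-0.728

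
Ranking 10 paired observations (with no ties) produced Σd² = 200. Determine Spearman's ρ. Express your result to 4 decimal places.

-0.2121

ρ = 1 − 6Σd² / [n(n²−1)] = 1 − 6×200 / (10×99)
  = 1 − 1200/990 = 1 − 1.21212 ≈ -0.2121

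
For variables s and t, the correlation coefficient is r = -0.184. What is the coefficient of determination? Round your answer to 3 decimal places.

0.034

r² = (-0.184)² = 0.034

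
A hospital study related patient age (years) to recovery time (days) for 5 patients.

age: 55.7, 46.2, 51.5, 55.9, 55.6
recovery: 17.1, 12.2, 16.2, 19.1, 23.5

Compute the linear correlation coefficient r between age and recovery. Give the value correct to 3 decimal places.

0.820

n = 5, Σx = 264.9, Σy = 88.1, Σx² = 14105.35, Σy² = 1620.75, Σxy = 4724.7
nΣxy − ΣxΣy = 23623.5 − 23337.69 = 285.81
nΣx² − (Σx)² = 70526.75 − 70172.01 = 354.74; nΣy² − (Σy)² = 8103.75 − 7761.61 = 342.14
r = 285.81 / √(354.74 × 342.14) = 285.81 / 348.3830 ≈ 0.820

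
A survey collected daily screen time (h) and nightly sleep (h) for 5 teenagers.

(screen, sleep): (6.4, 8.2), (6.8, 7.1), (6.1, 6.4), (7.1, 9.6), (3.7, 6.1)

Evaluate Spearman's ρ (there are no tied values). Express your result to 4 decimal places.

0.9000

Rank screen: 3, 4, 2, 5, 1
Rank sleep: 4, 3, 2, 5, 1
d = rank(screen) − rank(sleep): -1, 1, 0, 0, 0; Σd² = 2
ρ = 1 − 6Σd² / [n(n²−1)] = 1 − 6×2 / (5×24) = 1 − 12/120 ≈ 0.9000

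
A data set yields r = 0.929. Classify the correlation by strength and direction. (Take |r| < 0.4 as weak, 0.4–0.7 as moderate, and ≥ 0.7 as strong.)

strong positive

r = 0.929 > 0 so the relationship is positive.
|r| = 0.929, which falls in the strong range.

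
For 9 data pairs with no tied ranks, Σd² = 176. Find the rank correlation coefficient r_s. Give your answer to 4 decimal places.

-0.4667

ρ = 1 − 6Σd² / [n(n²−1)] = 1 − 6×176 / (9×80)
  = 1 − 1056/720 = 1 − 1.46667 ≈ -0.4667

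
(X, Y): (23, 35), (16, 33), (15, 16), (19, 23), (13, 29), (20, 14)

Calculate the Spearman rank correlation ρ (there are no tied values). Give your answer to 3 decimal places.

Rank X: 6, 3, 2, 4, 1, 5
Rank Y: 6, 5, 2, 3, 4, 1
d = rank(X) − rank(Y): 0, -2, 0, 1, -3, 4; Σd² = 30
ρ = 1 − 6Σd² / [n(n²−1)] = 1 − 6×30 / (6×35) = 1 − 180/210 ≈ 0.143

0.143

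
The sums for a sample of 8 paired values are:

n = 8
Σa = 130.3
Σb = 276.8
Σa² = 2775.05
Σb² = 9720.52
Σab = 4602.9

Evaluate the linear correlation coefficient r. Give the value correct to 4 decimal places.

r = (nΣab − ΣaΣb) / √[(nΣa² − (Σa)²)(nΣb² − (Σb)²)]
Numerator: 8×4602.9 − 130.3×276.8 = 756.16
Denominator: √[(22200.4 − 16978.09)(77764.16 − 76618.24)] = √[5222.31 × 1145.92] = 2446.2930
r = 756.16 / 2446.2930 ≈ 0.3091

0.3091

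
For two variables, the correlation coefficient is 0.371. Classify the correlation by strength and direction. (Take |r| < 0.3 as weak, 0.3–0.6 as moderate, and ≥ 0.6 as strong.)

r = 0.371 > 0 so the relationship is positive.
|r| = 0.371, which falls in the moderate range.

moderate positive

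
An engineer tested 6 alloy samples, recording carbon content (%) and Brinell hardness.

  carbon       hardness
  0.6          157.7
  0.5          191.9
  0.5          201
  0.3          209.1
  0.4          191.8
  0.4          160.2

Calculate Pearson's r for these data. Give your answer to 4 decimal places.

-0.5047

n = 6, Σx = 2.7, Σy = 1111.7, Σx² = 1.27, Σy² = 208269.99, Σxy = 494.6
nΣxy − ΣxΣy = 2967.6 − 3001.59 = -33.99
nΣx² − (Σx)² = 7.62 − 7.29 = 0.33; nΣy² − (Σy)² = 1249619.94 − 1235876.89 = 13743.05
r = -33.99 / √(0.33 × 13743.05) = -33.99 / 67.3439 ≈ -0.5047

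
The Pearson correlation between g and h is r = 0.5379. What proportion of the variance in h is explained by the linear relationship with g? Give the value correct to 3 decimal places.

r² = (0.5379)² = 0.289

0.289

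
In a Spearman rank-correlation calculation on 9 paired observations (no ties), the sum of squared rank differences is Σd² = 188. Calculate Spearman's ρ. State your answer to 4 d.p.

ρ = 1 − 6Σd² / [n(n²−1)] = 1 − 6×188 / (9×80)
  = 1 − 1128/720 = 1 − 1.56667 ≈ -0.5667

-0.5667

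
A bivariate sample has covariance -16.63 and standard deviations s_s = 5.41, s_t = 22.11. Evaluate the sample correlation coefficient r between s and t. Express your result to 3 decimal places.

-0.139

r = Cov(s,t) / (s_s · s_t) = -16.63 / (5.41 × 22.11)
  = -16.63 / 119.6151 ≈ -0.139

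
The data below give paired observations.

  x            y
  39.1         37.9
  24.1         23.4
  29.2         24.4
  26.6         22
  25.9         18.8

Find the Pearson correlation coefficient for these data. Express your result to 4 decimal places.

0.9403

n = 5, Σx = 144.9, Σy = 126.5, Σx² = 4340.63, Σy² = 3416.77, Σxy = 3830.43
nΣxy − ΣxΣy = 19152.15 − 18329.85 = 822.3
nΣx² − (Σx)² = 21703.15 − 20996.01 = 707.14; nΣy² − (Σy)² = 17083.85 − 16002.25 = 1081.6
r = 822.3 / √(707.14 × 1081.6) = 822.3 / 874.5528 ≈ 0.9403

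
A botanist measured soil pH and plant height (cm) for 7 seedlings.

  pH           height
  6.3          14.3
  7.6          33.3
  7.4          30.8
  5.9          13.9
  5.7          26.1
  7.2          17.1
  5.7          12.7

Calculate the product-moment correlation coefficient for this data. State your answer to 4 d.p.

n = 7, Σx = 45.8, Σy = 148.2, Σx² = 303.84, Σy² = 3590.14, Σxy = 997.38
nΣxy − ΣxΣy = 6981.66 − 6787.56 = 194.1
nΣx² − (Σx)² = 2126.88 − 2097.64 = 29.24; nΣy² − (Σy)² = 25130.98 − 21963.24 = 3167.74
r = 194.1 / √(29.24 × 3167.74) = 194.1 / 304.3431 ≈ 0.6378

0.6378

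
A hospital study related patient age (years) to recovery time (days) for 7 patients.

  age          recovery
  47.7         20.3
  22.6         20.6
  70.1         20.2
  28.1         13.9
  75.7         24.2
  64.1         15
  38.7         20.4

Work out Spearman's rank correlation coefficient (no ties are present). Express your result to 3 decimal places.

0.143

Rank age: 4, 1, 6, 2, 7, 5, 3
Rank recovery: 4, 6, 3, 1, 7, 2, 5
d = rank(age) − rank(recovery): 0, -5, 3, 1, 0, 3, -2; Σd² = 48
ρ = 1 − 6Σd² / [n(n²−1)] = 1 − 6×48 / (7×48) = 1 − 288/336 ≈ 0.143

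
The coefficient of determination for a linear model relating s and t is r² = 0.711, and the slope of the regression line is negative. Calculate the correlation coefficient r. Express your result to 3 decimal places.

|r| = √0.711 = 0.843
The association is negative, so r = −0.843.

-0.843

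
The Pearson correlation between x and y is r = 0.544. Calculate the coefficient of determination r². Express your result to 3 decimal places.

0.296

r² = (0.544)² = 0.296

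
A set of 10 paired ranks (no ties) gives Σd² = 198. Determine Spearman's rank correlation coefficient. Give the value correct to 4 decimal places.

ρ = 1 − 6Σd² / [n(n²−1)] = 1 − 6×198 / (10×99)
  = 1 − 1188/990 = 1 − 1.20000 ≈ -0.2000

-0.2000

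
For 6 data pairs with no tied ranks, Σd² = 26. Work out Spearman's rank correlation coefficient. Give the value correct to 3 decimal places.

ρ = 1 − 6Σd² / [n(n²−1)] = 1 − 6×26 / (6×35)
  = 1 − 156/210 = 1 − 0.7429 ≈ 0.257

0.257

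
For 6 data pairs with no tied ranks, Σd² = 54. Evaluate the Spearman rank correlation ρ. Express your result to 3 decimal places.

ρ = 1 − 6Σd² / [n(n²−1)] = 1 − 6×54 / (6×35)
  = 1 − 324/210 = 1 − 1.5429 ≈ -0.543

-0.543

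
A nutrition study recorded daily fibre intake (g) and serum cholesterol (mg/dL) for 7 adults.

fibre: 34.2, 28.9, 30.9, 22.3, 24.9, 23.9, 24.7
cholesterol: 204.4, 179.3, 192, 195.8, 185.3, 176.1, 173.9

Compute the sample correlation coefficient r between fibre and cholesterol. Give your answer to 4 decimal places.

n = 7, Σx = 189.8, Σy = 1306.8, Σx² = 5258.26, Σy² = 244718, Σxy = 35589.48
nΣxy − ΣxΣy = 249126.36 − 248030.64 = 1095.72
nΣx² − (Σx)² = 36807.82 − 36024.04 = 783.78; nΣy² − (Σy)² = 1713026 − 1707726.24 = 5299.76
r = 1095.72 / √(783.78 × 5299.76) = 1095.72 / 2038.0986 ≈ 0.5376

0.5376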